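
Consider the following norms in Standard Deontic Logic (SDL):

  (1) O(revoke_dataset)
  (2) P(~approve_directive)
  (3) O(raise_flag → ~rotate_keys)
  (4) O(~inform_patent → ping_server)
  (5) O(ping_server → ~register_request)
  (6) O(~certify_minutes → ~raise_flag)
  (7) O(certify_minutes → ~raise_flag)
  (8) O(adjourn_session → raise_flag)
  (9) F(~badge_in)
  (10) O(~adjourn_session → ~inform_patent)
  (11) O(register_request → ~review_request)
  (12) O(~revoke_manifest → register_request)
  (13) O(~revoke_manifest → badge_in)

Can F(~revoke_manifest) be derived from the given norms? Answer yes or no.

Yes

Premises 7 and 6 cover both cases: O(certify_minutes → ~raise_flag) and O(~certify_minutes → ~raise_flag). Since certify_minutes ∨ ~certify_minutes is a tautology, O(~raise_flag) follows.
The contrapositive of premise 8 (O(adjourn_session → raise_flag)) is O(~raise_flag → ~adjourn_session), and O(~raise_flag) is already established, so O(~adjourn_session).
Premise 10 is O(~adjourn_session → ~inform_patent); since O(~adjourn_session), deontic closure gives O(~inform_patent).
Premise 4 is O(~inform_patent → ping_server); since O(~inform_patent), deontic closure gives O(ping_server).
Premise 5 is O(ping_server → ~register_request); since O(ping_server), deontic closure gives O(~register_request).
The contrapositive of premise 12 (O(~revoke_manifest → register_request)) is O(~register_request → revoke_manifest), and O(~register_request) is already established, so O(revoke_manifest).
Premises 1, 2, 3, 9, 11, 13 do not contribute to this derivation.
So O(revoke_manifest) holds, i.e. F(~revoke_manifest). The claim follows.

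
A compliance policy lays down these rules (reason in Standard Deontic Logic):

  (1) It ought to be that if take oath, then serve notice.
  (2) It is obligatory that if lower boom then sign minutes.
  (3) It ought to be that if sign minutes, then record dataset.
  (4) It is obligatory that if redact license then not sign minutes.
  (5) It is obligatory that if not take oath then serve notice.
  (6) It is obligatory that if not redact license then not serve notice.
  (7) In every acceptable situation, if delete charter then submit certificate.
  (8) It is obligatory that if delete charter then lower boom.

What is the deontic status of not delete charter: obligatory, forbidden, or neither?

By case analysis on take_oath: premise 1 gives O(take_oath → serve_notice) and premise 5 gives O(¬take_oath → serve_notice), so O(serve_notice) either way.
Premise 6 is O(¬redact_license → ¬serve_notice); contrapositively O(serve_notice → redact_license). Since O(serve_notice) holds, K gives O(redact_license).
Applying K to premise 4 (O(redact_license → ¬sign_minutes)) and O(redact_license) yields O(¬sign_minutes).
The contrapositive of premise 2 (O(lower_boom → sign_minutes)) is O(¬sign_minutes → ¬lower_boom), and O(¬sign_minutes) is already established, so O(¬lower_boom).
Premise 8 is O(delete_charter → lower_boom); contrapositively O(¬lower_boom → ¬delete_charter). Since O(¬lower_boom) holds, K gives O(¬delete_charter).
Premises 3, 7 do not contribute to this derivation.
Hence ¬delete_charter is obligatory.

Obligatory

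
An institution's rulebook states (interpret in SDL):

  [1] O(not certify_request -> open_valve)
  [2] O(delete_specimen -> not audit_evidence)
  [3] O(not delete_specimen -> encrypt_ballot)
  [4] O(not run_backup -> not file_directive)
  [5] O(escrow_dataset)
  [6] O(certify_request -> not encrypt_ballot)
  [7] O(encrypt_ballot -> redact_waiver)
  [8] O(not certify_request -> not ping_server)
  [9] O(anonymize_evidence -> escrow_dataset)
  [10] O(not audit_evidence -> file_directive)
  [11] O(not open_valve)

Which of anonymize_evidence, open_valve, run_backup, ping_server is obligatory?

run_backup

Premise 11 gives O(not open_valve).
Premise 1, O(not certify_request -> open_valve), contraposes to O(not open_valve -> certify_request); with O(not open_valve) we get O(certify_request).
With premise 6, O(certify_request -> not encrypt_ballot), the K-axiom yields O(not encrypt_ballot).
The contrapositive of premise 3 (O(not delete_specimen -> encrypt_ballot)) is O(not encrypt_ballot -> delete_specimen), and O(not encrypt_ballot) is already established, so O(delete_specimen).
From O(delete_specimen) and premise 2, O(delete_specimen -> not audit_evidence), we obtain O(not audit_evidence).
Applying K to premise 10 (O(not audit_evidence -> file_directive)) and O(not audit_evidence) yields O(file_directive).
Premise 4, O(not run_backup -> not file_directive), contraposes to O(file_directive -> run_backup); with O(file_directive) we get O(run_backup).
So O(run_backup) holds — run_backup is obligatory. None of the other listed options is made obligatory by any chain of premises.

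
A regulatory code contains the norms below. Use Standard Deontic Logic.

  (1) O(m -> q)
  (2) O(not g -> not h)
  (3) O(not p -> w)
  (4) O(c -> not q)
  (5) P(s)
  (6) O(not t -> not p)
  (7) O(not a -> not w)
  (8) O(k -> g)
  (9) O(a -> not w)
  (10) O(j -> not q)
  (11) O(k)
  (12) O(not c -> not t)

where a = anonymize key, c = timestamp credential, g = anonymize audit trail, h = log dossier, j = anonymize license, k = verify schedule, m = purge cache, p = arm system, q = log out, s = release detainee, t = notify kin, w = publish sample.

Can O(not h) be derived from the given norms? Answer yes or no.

No

Premise 2 is O(not g -> not h), but O(not g) is not derivable from the premises, so it does not yield O(not h).
No other premise forces O(not h). An ideal world satisfying every premise can still have not h false, so O(not h) is not derivable.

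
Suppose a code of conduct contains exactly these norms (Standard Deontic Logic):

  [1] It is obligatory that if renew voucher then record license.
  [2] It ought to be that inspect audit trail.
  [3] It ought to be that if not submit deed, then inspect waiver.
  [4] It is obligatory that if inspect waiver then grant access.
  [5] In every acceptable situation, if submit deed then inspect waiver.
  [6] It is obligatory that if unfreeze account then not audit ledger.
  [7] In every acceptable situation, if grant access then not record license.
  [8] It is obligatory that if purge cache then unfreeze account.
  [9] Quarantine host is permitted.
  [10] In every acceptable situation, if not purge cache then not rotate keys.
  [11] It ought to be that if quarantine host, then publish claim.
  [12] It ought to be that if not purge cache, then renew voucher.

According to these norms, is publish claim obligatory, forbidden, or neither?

Premise 11 is O(quarantine_host → publish_claim), but O(quarantine_host) is not derivable from the premises (the permission P(quarantine_host) asserts only ¬O(¬quarantine_host), not O(quarantine_host)), so it does not yield O(publish_claim).
No premise or chain of K-axiom applications forces O(publish_claim), and none forces O(¬publish_claim). So publish_claim is neither obligatory nor forbidden under these norms.

Neither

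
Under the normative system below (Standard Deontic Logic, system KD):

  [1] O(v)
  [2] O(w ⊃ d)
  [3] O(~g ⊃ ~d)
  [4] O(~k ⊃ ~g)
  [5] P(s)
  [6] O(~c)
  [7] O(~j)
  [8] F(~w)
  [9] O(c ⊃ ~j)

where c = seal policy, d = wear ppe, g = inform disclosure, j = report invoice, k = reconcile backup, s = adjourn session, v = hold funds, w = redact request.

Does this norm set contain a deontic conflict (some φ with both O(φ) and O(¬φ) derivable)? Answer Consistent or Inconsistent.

Consistent

Premise 9 is O(c ⊃ ~j); even if O(~j) held, inferring O(c) would be affirming the consequent — invalid.
So O(c) is not derivable, and the apparent clash with O(~c) does not arise.
A world satisfying every obligation exists (e.g. c=false, d=true, g=true, j=false, k=true, s=false, v=true, w=true); no atom is both obligatory and forbidden, so the set is consistent.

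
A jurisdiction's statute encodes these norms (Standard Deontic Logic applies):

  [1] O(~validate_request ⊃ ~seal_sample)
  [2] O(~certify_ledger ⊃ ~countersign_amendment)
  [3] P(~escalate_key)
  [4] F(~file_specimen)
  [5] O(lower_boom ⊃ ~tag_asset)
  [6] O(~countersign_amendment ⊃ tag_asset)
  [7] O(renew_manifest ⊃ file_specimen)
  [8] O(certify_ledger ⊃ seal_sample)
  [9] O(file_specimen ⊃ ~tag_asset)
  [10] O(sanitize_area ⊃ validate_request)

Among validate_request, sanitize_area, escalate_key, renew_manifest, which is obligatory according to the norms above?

validate_request

Premise 4, F(~file_specimen), is equivalent to O(file_specimen).
Applying K to premise 9 (O(file_specimen ⊃ ~tag_asset)) and O(file_specimen) yields O(~tag_asset).
Premise 6, O(~countersign_amendment ⊃ tag_asset), contraposes to O(~tag_asset ⊃ countersign_amendment); with O(~tag_asset) we get O(countersign_amendment).
Premise 2 is O(~certify_ledger ⊃ ~countersign_amendment); contrapositively O(countersign_amendment ⊃ certify_ledger). Since O(countersign_amendment) holds, K gives O(certify_ledger).
Premise 8 is O(certify_ledger ⊃ seal_sample); since O(certify_ledger), deontic closure gives O(seal_sample).
The contrapositive of premise 1 (O(~validate_request ⊃ ~seal_sample)) is O(seal_sample ⊃ validate_request), and O(seal_sample) is already established, so O(validate_request).
So O(validate_request) holds — validate_request is obligatory. None of the other listed options is made obligatory by any chain of premises.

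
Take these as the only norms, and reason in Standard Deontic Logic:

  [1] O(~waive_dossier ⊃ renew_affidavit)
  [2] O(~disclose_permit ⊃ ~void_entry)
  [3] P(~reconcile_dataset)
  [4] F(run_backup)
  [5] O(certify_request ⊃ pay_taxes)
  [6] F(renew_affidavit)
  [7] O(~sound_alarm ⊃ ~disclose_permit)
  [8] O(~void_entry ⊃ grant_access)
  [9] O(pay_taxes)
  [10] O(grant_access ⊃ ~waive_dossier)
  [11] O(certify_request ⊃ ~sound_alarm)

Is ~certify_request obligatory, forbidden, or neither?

Premise 6, F(renew_affidavit), is equivalent to O(~renew_affidavit).
Premise 1, O(~waive_dossier ⊃ renew_affidavit), contraposes to O(~renew_affidavit ⊃ waive_dossier); with O(~renew_affidavit) we get O(waive_dossier).
Premise 10 is O(grant_access ⊃ ~waive_dossier); contrapositively O(waive_dossier ⊃ ~grant_access). Since O(waive_dossier) holds, K gives O(~grant_access).
Premise 8, O(~void_entry ⊃ grant_access), contraposes to O(~grant_access ⊃ void_entry); with O(~grant_access) we get O(void_entry).
Premise 2, O(~disclose_permit ⊃ ~void_entry), contraposes to O(void_entry ⊃ disclose_permit); with O(void_entry) we get O(disclose_permit).
Premise 7 is O(~sound_alarm ⊃ ~disclose_permit); contrapositively O(disclose_permit ⊃ sound_alarm). Since O(disclose_permit) holds, K gives O(sound_alarm).
Premise 11 is O(certify_request ⊃ ~sound_alarm); contrapositively O(sound_alarm ⊃ ~certify_request). Since O(sound_alarm) holds, K gives O(~certify_request).
Premises 3, 4, 5, 9 do not contribute to this derivation.
Hence ~certify_request is obligatory.

Obligatory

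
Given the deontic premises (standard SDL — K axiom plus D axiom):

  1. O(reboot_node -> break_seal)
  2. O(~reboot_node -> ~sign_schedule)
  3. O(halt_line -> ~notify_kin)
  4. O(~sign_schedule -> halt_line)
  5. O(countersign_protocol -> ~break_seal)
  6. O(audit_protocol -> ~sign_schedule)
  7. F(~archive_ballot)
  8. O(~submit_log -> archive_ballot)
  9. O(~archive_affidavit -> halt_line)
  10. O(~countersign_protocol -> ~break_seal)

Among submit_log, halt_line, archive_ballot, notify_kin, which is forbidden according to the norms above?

notify_kin

Premises 5 and 10 are O(countersign_protocol -> ~break_seal) and O(~countersign_protocol -> ~break_seal); every ideal world satisfies countersign_protocol or ~countersign_protocol, so in either case ~break_seal holds — hence O(~break_seal).
Premise 1 is O(reboot_node -> break_seal); contrapositively O(~break_seal -> ~reboot_node). Since O(~break_seal) holds, K gives O(~reboot_node).
With premise 2, O(~reboot_node -> ~sign_schedule), the K-axiom yields O(~sign_schedule).
Premise 4 is O(~sign_schedule -> halt_line); since O(~sign_schedule), deontic closure gives O(halt_line).
Premise 3 is O(halt_line -> ~notify_kin); since O(halt_line), deontic closure gives O(~notify_kin).
So O(~notify_kin) holds, i.e. notify_kin is forbidden. None of the other listed options is forbidden under the premises.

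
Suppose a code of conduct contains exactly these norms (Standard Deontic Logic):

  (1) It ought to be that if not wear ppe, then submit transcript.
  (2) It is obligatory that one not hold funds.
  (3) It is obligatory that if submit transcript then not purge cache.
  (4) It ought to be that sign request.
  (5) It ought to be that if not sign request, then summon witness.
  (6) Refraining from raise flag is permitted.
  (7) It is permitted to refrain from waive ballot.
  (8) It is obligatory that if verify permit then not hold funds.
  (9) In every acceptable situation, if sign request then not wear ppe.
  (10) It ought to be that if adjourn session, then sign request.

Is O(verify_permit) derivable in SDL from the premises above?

No

Premise 8 is O(verify_permit → ¬hold_funds); even if O(¬hold_funds) held, inferring O(verify_permit) would be affirming the consequent — invalid.
No other premise forces O(verify_permit). An ideal world satisfying every premise can still have verify_permit false, so O(verify_permit) is not derivable.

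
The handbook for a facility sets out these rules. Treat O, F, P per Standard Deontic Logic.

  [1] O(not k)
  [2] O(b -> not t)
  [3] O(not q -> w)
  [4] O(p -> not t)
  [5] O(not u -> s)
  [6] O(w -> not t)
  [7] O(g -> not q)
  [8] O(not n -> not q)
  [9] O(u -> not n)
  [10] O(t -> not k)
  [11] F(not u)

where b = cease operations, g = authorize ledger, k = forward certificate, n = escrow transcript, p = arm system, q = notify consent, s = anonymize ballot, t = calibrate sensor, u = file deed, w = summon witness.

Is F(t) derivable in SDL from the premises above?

Yes

F(not u) at premise 11 means O(u).
Applying K to premise 9 (O(u -> not n)) and O(u) yields O(not n).
With premise 8, O(not n -> not q), the K-axiom yields O(not q).
Applying K to premise 3 (O(not q -> w)) and O(not q) yields O(w).
With premise 6, O(w -> not t), the K-axiom yields O(not t).
Premises 1, 2, 4, 5, 7, 10 do not contribute to this derivation.
So O(not t) holds, i.e. F(t). The claim follows.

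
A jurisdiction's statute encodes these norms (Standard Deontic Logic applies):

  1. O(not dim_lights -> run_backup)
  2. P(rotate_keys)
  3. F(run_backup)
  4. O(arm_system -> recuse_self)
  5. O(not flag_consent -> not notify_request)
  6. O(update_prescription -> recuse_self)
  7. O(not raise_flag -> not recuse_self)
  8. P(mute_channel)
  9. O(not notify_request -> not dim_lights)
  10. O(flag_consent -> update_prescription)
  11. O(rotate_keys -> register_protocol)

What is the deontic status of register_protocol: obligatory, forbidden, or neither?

Premise 11 is O(rotate_keys -> register_protocol), but O(rotate_keys) is not derivable from the premises (the permission P(rotate_keys) asserts only not O(not rotate_keys), not O(rotate_keys)), so it does not yield O(register_protocol).
No premise or chain of K-axiom applications forces O(register_protocol), and none forces O(not register_protocol). So register_protocol is neither obligatory nor forbidden under these norms.

Neither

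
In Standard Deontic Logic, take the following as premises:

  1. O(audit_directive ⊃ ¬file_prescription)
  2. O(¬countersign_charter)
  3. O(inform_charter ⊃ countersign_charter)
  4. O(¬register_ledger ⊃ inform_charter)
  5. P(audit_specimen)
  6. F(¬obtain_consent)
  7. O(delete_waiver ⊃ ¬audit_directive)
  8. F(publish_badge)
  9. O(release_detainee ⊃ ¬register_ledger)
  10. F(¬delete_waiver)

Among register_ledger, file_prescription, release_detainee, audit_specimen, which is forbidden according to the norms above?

Premise 2 states O(¬countersign_charter) outright.
Premise 3 is O(inform_charter ⊃ countersign_charter); contrapositively O(¬countersign_charter ⊃ ¬inform_charter). Since O(¬countersign_charter) holds, K gives O(¬inform_charter).
Premise 4, O(¬register_ledger ⊃ inform_charter), contraposes to O(¬inform_charter ⊃ register_ledger); with O(¬inform_charter) we get O(register_ledger).
Premise 9 is O(release_detainee ⊃ ¬register_ledger); contrapositively O(register_ledger ⊃ ¬release_detainee). Since O(register_ledger) holds, K gives O(¬release_detainee).
So O(¬release_detainee) holds, i.e. release_detainee is forbidden. None of the other listed options is forbidden under the premises.

release_detainee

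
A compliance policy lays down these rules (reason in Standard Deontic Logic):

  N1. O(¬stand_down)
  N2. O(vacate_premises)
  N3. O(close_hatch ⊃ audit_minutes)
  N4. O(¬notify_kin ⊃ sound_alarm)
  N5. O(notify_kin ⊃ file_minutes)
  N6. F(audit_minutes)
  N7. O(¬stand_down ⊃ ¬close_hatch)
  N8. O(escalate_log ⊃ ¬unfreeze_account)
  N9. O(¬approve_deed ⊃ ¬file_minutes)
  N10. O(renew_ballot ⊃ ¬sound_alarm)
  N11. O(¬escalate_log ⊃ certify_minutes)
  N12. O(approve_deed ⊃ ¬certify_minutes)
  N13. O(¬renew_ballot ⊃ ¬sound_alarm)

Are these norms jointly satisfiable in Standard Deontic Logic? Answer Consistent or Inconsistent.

Consistent

Premise 3 is O(close_hatch ⊃ audit_minutes), but O(close_hatch) is not derivable from the premises, so it does not yield O(audit_minutes).
So O(audit_minutes) is not derivable, and the apparent clash with O(¬audit_minutes) does not arise.
A world satisfying every obligation exists (e.g. approve_deed=true, audit_minutes=false, certify_minutes=false, close_hatch=false, escalate_log=true, file_minutes=true, notify_kin=true, renew_ballot=false, sound_alarm=false, stand_down=false, unfreeze_account=false, vacate_premises=true); no atom is both obligatory and forbidden, so the set is consistent.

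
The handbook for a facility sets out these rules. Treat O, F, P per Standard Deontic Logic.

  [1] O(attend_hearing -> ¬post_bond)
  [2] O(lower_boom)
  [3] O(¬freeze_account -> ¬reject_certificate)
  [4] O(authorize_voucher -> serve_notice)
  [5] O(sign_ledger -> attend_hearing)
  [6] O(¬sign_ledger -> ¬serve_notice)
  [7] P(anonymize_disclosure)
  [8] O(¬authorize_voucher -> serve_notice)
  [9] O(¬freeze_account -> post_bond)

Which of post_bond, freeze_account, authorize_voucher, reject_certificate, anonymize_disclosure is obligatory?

Premises 8 and 4 are O(¬authorize_voucher -> serve_notice) and O(authorize_voucher -> serve_notice); every ideal world satisfies ¬authorize_voucher or authorize_voucher, so in either case serve_notice holds — hence O(serve_notice).
Premise 6, O(¬sign_ledger -> ¬serve_notice), contraposes to O(serve_notice -> sign_ledger); with O(serve_notice) we get O(sign_ledger).
With premise 5, O(sign_ledger -> attend_hearing), the K-axiom yields O(attend_hearing).
Applying K to premise 1 (O(attend_hearing -> ¬post_bond)) and O(attend_hearing) yields O(¬post_bond).
Premise 9 is O(¬freeze_account -> post_bond); contrapositively O(¬post_bond -> freeze_account). Since O(¬post_bond) holds, K gives O(freeze_account).
So O(freeze_account) holds — freeze_account is obligatory. None of the other listed options is made obligatory by any chain of premises.

freeze_account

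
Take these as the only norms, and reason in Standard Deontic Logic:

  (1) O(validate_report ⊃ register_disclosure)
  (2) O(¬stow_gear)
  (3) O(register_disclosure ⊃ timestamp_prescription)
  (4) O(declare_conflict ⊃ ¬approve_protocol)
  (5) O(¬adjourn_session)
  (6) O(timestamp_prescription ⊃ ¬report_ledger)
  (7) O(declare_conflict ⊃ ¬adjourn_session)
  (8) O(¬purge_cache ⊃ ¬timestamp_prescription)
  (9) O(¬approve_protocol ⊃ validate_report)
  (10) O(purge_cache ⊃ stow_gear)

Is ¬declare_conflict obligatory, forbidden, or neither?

From premise 2 we have O(¬stow_gear).
Premise 10 is O(purge_cache ⊃ stow_gear); contrapositively O(¬stow_gear ⊃ ¬purge_cache). Since O(¬stow_gear) holds, K gives O(¬purge_cache).
Premise 8 is O(¬purge_cache ⊃ ¬timestamp_prescription); since O(¬purge_cache), deontic closure gives O(¬timestamp_prescription).
Premise 3 is O(register_disclosure ⊃ timestamp_prescription); contrapositively O(¬timestamp_prescription ⊃ ¬register_disclosure). Since O(¬timestamp_prescription) holds, K gives O(¬register_disclosure).
The contrapositive of premise 1 (O(validate_report ⊃ register_disclosure)) is O(¬register_disclosure ⊃ ¬validate_report), and O(¬register_disclosure) is already established, so O(¬validate_report).
Premise 9, O(¬approve_protocol ⊃ validate_report), contraposes to O(¬validate_report ⊃ approve_protocol); with O(¬validate_report) we get O(approve_protocol).
The contrapositive of premise 4 (O(declare_conflict ⊃ ¬approve_protocol)) is O(approve_protocol ⊃ ¬declare_conflict), and O(approve_protocol) is already established, so O(¬declare_conflict).
Premises 5, 6, 7 do not contribute to this derivation.
Hence ¬declare_conflict is obligatory.

Obligatory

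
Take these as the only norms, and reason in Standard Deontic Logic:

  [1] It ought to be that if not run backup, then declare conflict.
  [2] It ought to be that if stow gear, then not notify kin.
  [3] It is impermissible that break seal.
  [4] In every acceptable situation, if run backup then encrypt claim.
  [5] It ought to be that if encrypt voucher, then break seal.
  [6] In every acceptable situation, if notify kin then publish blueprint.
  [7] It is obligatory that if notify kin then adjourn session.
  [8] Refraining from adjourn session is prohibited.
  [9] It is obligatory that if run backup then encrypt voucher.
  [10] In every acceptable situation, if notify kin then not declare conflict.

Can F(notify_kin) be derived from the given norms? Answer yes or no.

F(break_seal) at premise 3 means O(¬break_seal).
Premise 5, O(encrypt_voucher → break_seal), contraposes to O(¬break_seal → ¬encrypt_voucher); with O(¬break_seal) we get O(¬encrypt_voucher).
Premise 9, O(run_backup → encrypt_voucher), contraposes to O(¬encrypt_voucher → ¬run_backup); with O(¬encrypt_voucher) we get O(¬run_backup).
From O(¬run_backup) and premise 1, O(¬run_backup → declare_conflict), we obtain O(declare_conflict).
Premise 10, O(notify_kin → ¬declare_conflict), contraposes to O(declare_conflict → ¬notify_kin); with O(declare_conflict) we get O(¬notify_kin).
Premises 2, 4, 6, 7, 8 do not contribute to this derivation.
So O(¬notify_kin) holds, i.e. F(notify_kin). The claim follows.

Yes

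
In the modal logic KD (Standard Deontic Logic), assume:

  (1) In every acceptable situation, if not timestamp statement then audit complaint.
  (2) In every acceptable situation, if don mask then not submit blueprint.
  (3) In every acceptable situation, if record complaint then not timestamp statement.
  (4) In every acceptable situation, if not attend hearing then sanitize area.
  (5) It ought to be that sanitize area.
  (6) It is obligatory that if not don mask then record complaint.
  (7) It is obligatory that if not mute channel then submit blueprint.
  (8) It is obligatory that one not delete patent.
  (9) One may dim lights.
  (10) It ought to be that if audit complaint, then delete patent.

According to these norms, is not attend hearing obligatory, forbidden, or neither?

Neither

Premise 4 is O(¬attend_hearing → sanitize_area); even if O(sanitize_area) held, inferring O(¬attend_hearing) would be affirming the consequent — invalid.
No premise or chain of K-axiom applications forces O(¬attend_hearing), and none forces O(attend_hearing). So ¬attend_hearing is neither obligatory nor forbidden under these norms.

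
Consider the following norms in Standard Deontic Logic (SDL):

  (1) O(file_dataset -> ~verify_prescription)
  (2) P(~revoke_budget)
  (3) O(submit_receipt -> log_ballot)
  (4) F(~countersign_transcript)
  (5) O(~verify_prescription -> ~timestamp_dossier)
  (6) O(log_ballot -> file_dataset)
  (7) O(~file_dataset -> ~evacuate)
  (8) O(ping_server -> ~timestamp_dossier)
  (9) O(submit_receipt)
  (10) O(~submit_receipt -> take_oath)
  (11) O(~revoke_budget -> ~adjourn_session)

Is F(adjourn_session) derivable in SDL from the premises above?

No

Premise 11 is O(~revoke_budget -> ~adjourn_session), but O(~revoke_budget) is not derivable from the premises (the permission P(~revoke_budget) asserts only ~O(revoke_budget), not O(~revoke_budget)), so it does not yield O(~adjourn_session).
No other premise forces O(~adjourn_session). An ideal world satisfying every premise can still have adjourn_session true, so F(adjourn_session) is not derivable.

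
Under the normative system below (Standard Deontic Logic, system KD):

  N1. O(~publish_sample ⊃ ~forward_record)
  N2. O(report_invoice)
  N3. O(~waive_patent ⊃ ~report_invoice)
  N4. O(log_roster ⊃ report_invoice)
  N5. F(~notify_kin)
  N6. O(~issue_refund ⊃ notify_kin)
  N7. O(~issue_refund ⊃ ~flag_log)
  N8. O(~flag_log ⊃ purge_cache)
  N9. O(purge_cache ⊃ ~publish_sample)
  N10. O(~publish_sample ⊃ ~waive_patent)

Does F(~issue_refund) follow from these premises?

Yes

From premise 2 we have O(report_invoice).
The contrapositive of premise 3 (O(~waive_patent ⊃ ~report_invoice)) is O(report_invoice ⊃ waive_patent), and O(report_invoice) is already established, so O(waive_patent).
Premise 10 is O(~publish_sample ⊃ ~waive_patent); contrapositively O(waive_patent ⊃ publish_sample). Since O(waive_patent) holds, K gives O(publish_sample).
The contrapositive of premise 9 (O(purge_cache ⊃ ~publish_sample)) is O(publish_sample ⊃ ~purge_cache), and O(publish_sample) is already established, so O(~purge_cache).
Premise 8, O(~flag_log ⊃ purge_cache), contraposes to O(~purge_cache ⊃ flag_log); with O(~purge_cache) we get O(flag_log).
Premise 7 is O(~issue_refund ⊃ ~flag_log); contrapositively O(flag_log ⊃ issue_refund). Since O(flag_log) holds, K gives O(issue_refund).
Premises 1, 4, 5, 6 do not contribute to this derivation.
So O(issue_refund) holds, i.e. F(~issue_refund). The claim follows.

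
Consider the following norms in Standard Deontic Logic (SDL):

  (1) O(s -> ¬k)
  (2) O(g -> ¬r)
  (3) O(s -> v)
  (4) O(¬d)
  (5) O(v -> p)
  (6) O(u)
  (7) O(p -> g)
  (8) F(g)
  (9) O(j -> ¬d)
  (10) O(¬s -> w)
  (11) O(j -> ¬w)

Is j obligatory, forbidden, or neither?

F(g) at premise 8 means O(¬g).
Premise 7 is O(p -> g); contrapositively O(¬g -> ¬p). Since O(¬g) holds, K gives O(¬p).
Premise 5, O(v -> p), contraposes to O(¬p -> ¬v); with O(¬p) we get O(¬v).
The contrapositive of premise 3 (O(s -> v)) is O(¬v -> ¬s), and O(¬v) is already established, so O(¬s).
From O(¬s) and premise 10, O(¬s -> w), we obtain O(w).
The contrapositive of premise 11 (O(j -> ¬w)) is O(w -> ¬j), and O(w) is already established, so O(¬j).
Premises 1, 2, 4, 6, 9 do not contribute to this derivation.
Thus O(¬j), which is F(j): j is forbidden.

Forbidden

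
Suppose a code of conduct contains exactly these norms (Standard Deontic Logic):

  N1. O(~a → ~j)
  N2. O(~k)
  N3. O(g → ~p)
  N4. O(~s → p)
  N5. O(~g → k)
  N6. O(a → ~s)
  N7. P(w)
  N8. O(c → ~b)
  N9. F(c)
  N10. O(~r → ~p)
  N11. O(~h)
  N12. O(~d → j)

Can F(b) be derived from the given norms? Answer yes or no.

Premise 8 is O(c → ~b), but O(c) is not derivable from the premises, so it does not yield O(~b).
No other premise forces O(~b). An ideal world satisfying every premise can still have b true, so F(b) is not derivable.

No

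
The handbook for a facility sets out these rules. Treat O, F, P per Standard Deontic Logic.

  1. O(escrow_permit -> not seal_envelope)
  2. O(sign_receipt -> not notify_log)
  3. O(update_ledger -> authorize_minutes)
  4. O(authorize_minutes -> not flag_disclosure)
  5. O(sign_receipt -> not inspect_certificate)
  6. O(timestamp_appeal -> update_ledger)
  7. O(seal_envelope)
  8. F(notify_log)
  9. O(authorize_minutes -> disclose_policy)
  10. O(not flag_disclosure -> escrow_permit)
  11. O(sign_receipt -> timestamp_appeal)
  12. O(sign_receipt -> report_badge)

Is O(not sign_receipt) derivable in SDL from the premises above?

From premise 7 we have O(seal_envelope).
The contrapositive of premise 1 (O(escrow_permit -> not seal_envelope)) is O(seal_envelope -> not escrow_permit), and O(seal_envelope) is already established, so O(not escrow_permit).
Premise 10 is O(not flag_disclosure -> escrow_permit); contrapositively O(not escrow_permit -> flag_disclosure). Since O(not escrow_permit) holds, K gives O(flag_disclosure).
Premise 4, O(authorize_minutes -> not flag_disclosure), contraposes to O(flag_disclosure -> not authorize_minutes); with O(flag_disclosure) we get O(not authorize_minutes).
The contrapositive of premise 3 (O(update_ledger -> authorize_minutes)) is O(not authorize_minutes -> not update_ledger), and O(not authorize_minutes) is already established, so O(not update_ledger).
Premise 6, O(timestamp_appeal -> update_ledger), contraposes to O(not update_ledger -> not timestamp_appeal); with O(not update_ledger) we get O(not timestamp_appeal).
Premise 11 is O(sign_receipt -> timestamp_appeal); contrapositively O(not timestamp_appeal -> not sign_receipt). Since O(not timestamp_appeal) holds, K gives O(not sign_receipt).
Premises 2, 5, 8, 9, 12 do not contribute to this derivation.
So O(not sign_receipt) follows.

Yes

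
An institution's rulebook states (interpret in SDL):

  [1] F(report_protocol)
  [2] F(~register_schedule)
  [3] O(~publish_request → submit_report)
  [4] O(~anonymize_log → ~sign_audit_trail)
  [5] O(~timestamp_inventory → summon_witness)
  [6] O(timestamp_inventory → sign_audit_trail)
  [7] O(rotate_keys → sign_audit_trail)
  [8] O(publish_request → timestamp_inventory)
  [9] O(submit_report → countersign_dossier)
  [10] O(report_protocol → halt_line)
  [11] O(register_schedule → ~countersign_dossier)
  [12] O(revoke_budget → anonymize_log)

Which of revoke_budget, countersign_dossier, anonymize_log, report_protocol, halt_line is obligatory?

Premise 2, F(~register_schedule), is equivalent to O(register_schedule).
Premise 11 is O(register_schedule → ~countersign_dossier); since O(register_schedule), deontic closure gives O(~countersign_dossier).
Premise 9 is O(submit_report → countersign_dossier); contrapositively O(~countersign_dossier → ~submit_report). Since O(~countersign_dossier) holds, K gives O(~submit_report).
Premise 3, O(~publish_request → submit_report), contraposes to O(~submit_report → publish_request); with O(~submit_report) we get O(publish_request).
From O(publish_request) and premise 8, O(publish_request → timestamp_inventory), we obtain O(timestamp_inventory).
Premise 6 is O(timestamp_inventory → sign_audit_trail); since O(timestamp_inventory), deontic closure gives O(sign_audit_trail).
Premise 4, O(~anonymize_log → ~sign_audit_trail), contraposes to O(sign_audit_trail → anonymize_log); with O(sign_audit_trail) we get O(anonymize_log).
So O(anonymize_log) holds — anonymize_log is obligatory. None of the other listed options is made obligatory by any chain of premises.

anonymize_log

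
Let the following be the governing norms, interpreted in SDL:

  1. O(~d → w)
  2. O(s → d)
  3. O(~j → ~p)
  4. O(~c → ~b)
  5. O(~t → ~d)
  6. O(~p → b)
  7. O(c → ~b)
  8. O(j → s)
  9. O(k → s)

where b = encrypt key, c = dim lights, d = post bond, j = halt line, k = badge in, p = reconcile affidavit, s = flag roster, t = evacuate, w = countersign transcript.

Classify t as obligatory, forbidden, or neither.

Obligatory

Premises 7 and 4 cover both cases: O(c → ~b) and O(~c → ~b). Since c ∨ ~c is a tautology, O(~b) follows.
Premise 6 is O(~p → b); contrapositively O(~b → p). Since O(~b) holds, K gives O(p).
The contrapositive of premise 3 (O(~j → ~p)) is O(p → j), and O(p) is already established, so O(j).
Premise 8 is O(j → s); since O(j), deontic closure gives O(s).
Applying K to premise 2 (O(s → d)) and O(s) yields O(d).
The contrapositive of premise 5 (O(~t → ~d)) is O(d → t), and O(d) is already established, so O(t).
Premises 1, 9 do not contribute to this derivation.
Hence t is obligatory.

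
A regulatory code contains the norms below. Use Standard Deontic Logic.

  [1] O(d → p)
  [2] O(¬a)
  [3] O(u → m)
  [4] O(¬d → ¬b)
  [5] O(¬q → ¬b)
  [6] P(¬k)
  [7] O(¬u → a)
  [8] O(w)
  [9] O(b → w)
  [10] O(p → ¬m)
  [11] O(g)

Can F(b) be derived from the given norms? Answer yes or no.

Premise 2 states O(¬a) outright.
The contrapositive of premise 7 (O(¬u → a)) is O(¬a → u), and O(¬a) is already established, so O(u).
From O(u) and premise 3, O(u → m), we obtain O(m).
Premise 10, O(p → ¬m), contraposes to O(m → ¬p); with O(m) we get O(¬p).
Premise 1 is O(d → p); contrapositively O(¬p → ¬d). Since O(¬p) holds, K gives O(¬d).
Premise 4 is O(¬d → ¬b); since O(¬d), deontic closure gives O(¬b).
Premises 5, 6, 8, 9, 11 do not contribute to this derivation.
So O(¬b) holds, i.e. F(b). The claim follows.

Yes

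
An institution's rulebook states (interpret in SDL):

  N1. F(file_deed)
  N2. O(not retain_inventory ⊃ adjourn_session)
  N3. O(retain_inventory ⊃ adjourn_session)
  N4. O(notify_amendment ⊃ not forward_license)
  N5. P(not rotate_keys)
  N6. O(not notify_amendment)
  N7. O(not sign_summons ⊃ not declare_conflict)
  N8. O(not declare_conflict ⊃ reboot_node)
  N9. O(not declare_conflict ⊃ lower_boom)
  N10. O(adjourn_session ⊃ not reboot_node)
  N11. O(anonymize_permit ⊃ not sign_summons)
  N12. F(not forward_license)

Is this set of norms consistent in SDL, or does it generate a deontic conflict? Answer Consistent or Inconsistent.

Consistent

Premise 4 is O(notify_amendment ⊃ not forward_license), but O(notify_amendment) is not derivable from the premises, so it does not yield O(not forward_license).
So O(not forward_license) is not derivable, and the apparent clash with O(forward_license) does not arise.
A world satisfying every obligation exists (e.g. adjourn_session=true, anonymize_permit=false, declare_conflict=true, file_deed=false, forward_license=true, lower_boom=false, notify_amendment=false, reboot_node=false, retain_inventory=false, rotate_keys=false, sign_summons=true); no atom is both obligatory and forbidden, so the set is consistent.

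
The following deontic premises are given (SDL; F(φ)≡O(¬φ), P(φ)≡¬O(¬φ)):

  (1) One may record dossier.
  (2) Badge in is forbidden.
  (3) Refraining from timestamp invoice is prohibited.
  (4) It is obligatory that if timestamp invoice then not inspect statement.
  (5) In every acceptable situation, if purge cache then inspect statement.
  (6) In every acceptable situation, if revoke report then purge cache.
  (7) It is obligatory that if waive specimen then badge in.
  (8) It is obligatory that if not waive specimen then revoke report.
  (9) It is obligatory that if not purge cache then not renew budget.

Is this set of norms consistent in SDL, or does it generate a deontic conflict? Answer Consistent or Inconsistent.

Inconsistent

F(badge_in) at premise 2 means O(¬badge_in).
Premise 7, O(waive_specimen → badge_in), contraposes to O(¬badge_in → ¬waive_specimen); with O(¬badge_in) we get O(¬waive_specimen).
With premise 8, O(¬waive_specimen → revoke_report), the K-axiom yields O(revoke_report).
From O(revoke_report) and premise 6, O(revoke_report → purge_cache), we obtain O(purge_cache).
With premise 5, O(purge_cache → inspect_statement), the K-axiom yields O(inspect_statement).
The contrapositive of premise 4 (O(timestamp_invoice → ¬inspect_statement)) is O(inspect_statement → ¬timestamp_invoice), and O(inspect_statement) is already established, so O(¬timestamp_invoice).
However, F(¬timestamp_invoice) at premise 3 amounts to O(timestamp_invoice).
We now have both O(¬timestamp_invoice) and O(timestamp_invoice) — timestamp_invoice is simultaneously obligatory and forbidden, violating the D-axiom.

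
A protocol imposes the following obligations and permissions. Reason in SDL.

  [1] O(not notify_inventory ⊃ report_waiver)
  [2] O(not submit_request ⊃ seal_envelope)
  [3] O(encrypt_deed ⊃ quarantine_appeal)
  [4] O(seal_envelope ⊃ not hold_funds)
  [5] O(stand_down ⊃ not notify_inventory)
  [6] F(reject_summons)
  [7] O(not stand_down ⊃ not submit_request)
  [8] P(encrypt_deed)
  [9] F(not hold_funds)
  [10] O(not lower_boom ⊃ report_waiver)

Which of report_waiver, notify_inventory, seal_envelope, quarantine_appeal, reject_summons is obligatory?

Premise 9 is F(not hold_funds), i.e. O(hold_funds).
Premise 4, O(seal_envelope ⊃ not hold_funds), contraposes to O(hold_funds ⊃ not seal_envelope); with O(hold_funds) we get O(not seal_envelope).
Premise 2, O(not submit_request ⊃ seal_envelope), contraposes to O(not seal_envelope ⊃ submit_request); with O(not seal_envelope) we get O(submit_request).
Premise 7, O(not stand_down ⊃ not submit_request), contraposes to O(submit_request ⊃ stand_down); with O(submit_request) we get O(stand_down).
With premise 5, O(stand_down ⊃ not notify_inventory), the K-axiom yields O(not notify_inventory).
With premise 1, O(not notify_inventory ⊃ report_waiver), the K-axiom yields O(report_waiver).
So O(report_waiver) holds — report_waiver is obligatory. None of the other listed options is made obligatory by any chain of premises.

report_waiver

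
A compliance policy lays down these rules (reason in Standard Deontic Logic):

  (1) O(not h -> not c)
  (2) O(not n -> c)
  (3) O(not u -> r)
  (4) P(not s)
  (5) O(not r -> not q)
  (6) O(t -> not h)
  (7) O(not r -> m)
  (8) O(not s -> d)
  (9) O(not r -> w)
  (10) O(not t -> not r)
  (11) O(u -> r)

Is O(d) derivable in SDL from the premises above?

No

Premise 8 is O(not s -> d), but O(not s) is not derivable from the premises (the permission P(not s) asserts only not O(s), not O(not s)), so it does not yield O(d).
No other premise forces O(d). An ideal world satisfying every premise can still have d false, so O(d) is not derivable.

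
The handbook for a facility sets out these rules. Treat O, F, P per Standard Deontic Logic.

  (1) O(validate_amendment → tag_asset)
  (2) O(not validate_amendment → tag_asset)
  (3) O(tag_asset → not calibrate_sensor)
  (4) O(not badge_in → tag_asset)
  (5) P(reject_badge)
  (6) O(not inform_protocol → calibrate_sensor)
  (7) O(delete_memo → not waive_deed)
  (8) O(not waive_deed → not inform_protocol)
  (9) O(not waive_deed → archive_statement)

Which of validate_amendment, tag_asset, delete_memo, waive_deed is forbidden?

By case analysis on validate_amendment: premise 1 gives O(validate_amendment → tag_asset) and premise 2 gives O(not validate_amendment → tag_asset), so O(tag_asset) either way.
Applying K to premise 3 (O(tag_asset → not calibrate_sensor)) and O(tag_asset) yields O(not calibrate_sensor).
Premise 6 is O(not inform_protocol → calibrate_sensor); contrapositively O(not calibrate_sensor → inform_protocol). Since O(not calibrate_sensor) holds, K gives O(inform_protocol).
The contrapositive of premise 8 (O(not waive_deed → not inform_protocol)) is O(inform_protocol → waive_deed), and O(inform_protocol) is already established, so O(waive_deed).
Premise 7, O(delete_memo → not waive_deed), contraposes to O(waive_deed → not delete_memo); with O(waive_deed) we get O(not delete_memo).
So O(not delete_memo) holds, i.e. delete_memo is forbidden. None of the other listed options is forbidden under the premises.

delete_memo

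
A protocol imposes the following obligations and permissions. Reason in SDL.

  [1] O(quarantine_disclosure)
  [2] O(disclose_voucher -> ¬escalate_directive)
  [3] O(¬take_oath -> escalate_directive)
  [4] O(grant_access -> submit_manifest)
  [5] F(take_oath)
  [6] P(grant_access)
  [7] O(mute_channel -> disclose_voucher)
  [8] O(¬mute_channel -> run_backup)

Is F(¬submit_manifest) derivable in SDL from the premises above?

No

Premise 4 is O(grant_access -> submit_manifest), but O(grant_access) is not derivable from the premises (the permission P(grant_access) asserts only ¬O(¬grant_access), not O(grant_access)), so it does not yield O(submit_manifest).
No other premise forces O(submit_manifest). An ideal world satisfying every premise can still have ¬submit_manifest true, so F(¬submit_manifest) is not derivable.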